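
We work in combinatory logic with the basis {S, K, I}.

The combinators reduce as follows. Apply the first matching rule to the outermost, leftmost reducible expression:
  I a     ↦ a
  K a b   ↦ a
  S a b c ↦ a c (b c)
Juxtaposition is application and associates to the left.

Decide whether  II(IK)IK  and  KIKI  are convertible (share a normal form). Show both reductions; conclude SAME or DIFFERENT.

Term A:
  start: II(IK)IK
  [1] I(IK)IK
  [2] IKIK
  [3] KIK
  [4] I

Term B:
  start: KIKI
  [1] II
  [2] I

Answer: SAME — A ⇓ I, B ⇓ I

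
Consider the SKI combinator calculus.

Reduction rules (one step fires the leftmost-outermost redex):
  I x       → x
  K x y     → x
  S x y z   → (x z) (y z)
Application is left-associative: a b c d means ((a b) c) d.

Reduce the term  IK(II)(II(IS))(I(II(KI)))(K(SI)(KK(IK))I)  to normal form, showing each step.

  start: IK(II)(II(IS))(I(II(KI)))(K(SI)(KK(IK))I)
  [1] K(II)(II(IS))(I(II(KI)))(K(SI)(KK(IK))I)
  [2] II(I(II(KI)))(K(SI)(KK(IK))I)
  [3] I(I(II(KI)))(K(SI)(KK(IK))I)
  [4] I(II(KI))(K(SI)(KK(IK))I)
  [5] II(KI)(K(SI)(KK(IK))I)
  [6] I(KI)(K(SI)(KK(IK))I)
  [7] KI(K(SI)(KK(IK))I)
  [8] I

Answer: normal form = I  (in 8 steps)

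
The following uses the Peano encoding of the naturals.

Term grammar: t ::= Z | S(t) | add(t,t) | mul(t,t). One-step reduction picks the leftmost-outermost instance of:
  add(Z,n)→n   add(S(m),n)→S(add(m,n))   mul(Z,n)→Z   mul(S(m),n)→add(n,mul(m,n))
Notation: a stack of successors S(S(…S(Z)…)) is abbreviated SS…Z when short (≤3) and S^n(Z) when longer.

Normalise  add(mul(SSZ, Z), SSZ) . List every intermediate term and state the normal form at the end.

Answer: normal form = SSZ  (in 6 steps)

Reduction:
  start: add(mul(SSZ, Z), SSZ)
  [1] add(add(Z, mul(SZ, Z)), SSZ)
  [2] add(mul(SZ, Z), SSZ)
  [3] add(add(Z, mul(Z, Z)), SSZ)
  [4] add(mul(Z, Z), SSZ)
  [5] add(Z, SSZ)
  [6] SSZ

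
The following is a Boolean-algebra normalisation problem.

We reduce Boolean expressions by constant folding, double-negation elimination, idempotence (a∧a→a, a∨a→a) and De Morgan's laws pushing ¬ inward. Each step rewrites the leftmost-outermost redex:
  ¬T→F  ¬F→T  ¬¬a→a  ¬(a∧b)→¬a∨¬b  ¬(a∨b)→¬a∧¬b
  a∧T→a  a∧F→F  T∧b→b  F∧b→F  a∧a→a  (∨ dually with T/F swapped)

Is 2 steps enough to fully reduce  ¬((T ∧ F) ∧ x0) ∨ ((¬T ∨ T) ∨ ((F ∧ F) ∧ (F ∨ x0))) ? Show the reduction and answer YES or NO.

  start: ¬((T ∧ F) ∧ x0) ∨ ((¬T ∨ T) ∨ ((F ∧ F) ∧ (F ∨ x0)))
  step 1: (¬(T ∧ F) ∨ ¬x0) ∨ ((¬T ∨ T) ∨ ((F ∧ F) ∧ (F ∨ x0)))
  step 2: ((¬T ∨ ¬F) ∨ ¬x0) ∨ ((¬T ∨ T) ∨ ((F ∧ F) ∧ (F ∨ x0)))

Answer: NO — after 2 steps the term is ((¬T ∨ ¬F) ∨ ¬x0) ∨ ((¬T ∨ T) ∨ ((F ∧ F) ∧ (F ∨ x0))), not yet normal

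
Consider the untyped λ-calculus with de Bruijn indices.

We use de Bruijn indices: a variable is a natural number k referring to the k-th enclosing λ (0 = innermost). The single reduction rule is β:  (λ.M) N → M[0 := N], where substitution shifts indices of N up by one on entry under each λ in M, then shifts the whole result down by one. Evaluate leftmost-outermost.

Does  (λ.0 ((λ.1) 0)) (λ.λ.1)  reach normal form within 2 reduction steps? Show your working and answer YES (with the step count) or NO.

  start: (λ.0 ((λ.1) 0)) (λ.λ.1)
  →1  (λ.λ.1) ((λ.λ.λ.1) (λ.λ.1))
  →2  λ.(λ.λ.λ.1) (λ.λ.1)

Answer: NO — after 2 steps the term is λ.(λ.λ.λ.1) (λ.λ.1), not yet normal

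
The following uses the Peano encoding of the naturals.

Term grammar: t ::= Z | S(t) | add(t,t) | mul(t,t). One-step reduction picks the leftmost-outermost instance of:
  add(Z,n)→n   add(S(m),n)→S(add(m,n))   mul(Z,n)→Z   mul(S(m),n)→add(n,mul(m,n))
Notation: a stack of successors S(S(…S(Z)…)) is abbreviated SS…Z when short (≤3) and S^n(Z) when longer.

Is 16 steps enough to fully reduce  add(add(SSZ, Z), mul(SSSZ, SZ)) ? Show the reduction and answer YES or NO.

Answer: YES — reaches normal form S^5(Z) in 16 ≤ 16 steps

Derivation:
  start: add(add(SSZ, Z), mul(SSSZ, SZ))
  [1] add(S(add(SZ, Z)), mul(SSSZ, SZ))
  [2] S(add(add(SZ, Z), mul(SSSZ, SZ)))
  [3] S(add(S(add(Z, Z)), mul(SSSZ, SZ)))
  [4] S(S(add(add(Z, Z), mul(SSSZ, SZ))))
  [5] S(S(add(Z, mul(SSSZ, SZ))))
  [6] S(S(mul(SSSZ, SZ)))
  [7] S(S(add(SZ, mul(SSZ, SZ))))
  [8] S(S(S(add(Z, mul(SSZ, SZ)))))
  [9] S(S(S(mul(SSZ, SZ))))
  [10] S(S(S(add(SZ, mul(SZ, SZ)))))
  [11] S(S(S(S(add(Z, mul(SZ, SZ))))))
  [12] S(S(S(S(mul(SZ, SZ)))))
  [13] S(S(S(S(add(SZ, mul(Z, SZ))))))
  [14] S(S(S(S(S(add(Z, mul(Z, SZ)))))))
  [15] S(S(S(S(S(mul(Z, SZ))))))
  [16] S^5(Z)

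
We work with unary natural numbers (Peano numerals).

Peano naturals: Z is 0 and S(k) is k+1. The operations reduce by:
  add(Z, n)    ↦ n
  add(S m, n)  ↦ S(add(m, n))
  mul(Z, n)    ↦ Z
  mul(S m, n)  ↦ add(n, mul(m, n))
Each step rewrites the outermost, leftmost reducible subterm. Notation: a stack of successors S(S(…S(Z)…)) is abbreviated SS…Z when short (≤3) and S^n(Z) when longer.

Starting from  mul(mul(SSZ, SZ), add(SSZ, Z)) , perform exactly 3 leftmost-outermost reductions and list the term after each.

Answer: after 3 steps: add(add(SSZ, Z), mul(add(Z, mul(SZ, SZ)), add(SSZ, Z)))

Working:
  start: mul(mul(SSZ, SZ), add(SSZ, Z))
  →1  mul(add(SZ, mul(SZ, SZ)), add(SSZ, Z))
  →2  mul(S(add(Z, mul(SZ, SZ))), add(SSZ, Z))
  →3  add(add(SSZ, Z), mul(add(Z, mul(SZ, SZ)), add(SSZ, Z)))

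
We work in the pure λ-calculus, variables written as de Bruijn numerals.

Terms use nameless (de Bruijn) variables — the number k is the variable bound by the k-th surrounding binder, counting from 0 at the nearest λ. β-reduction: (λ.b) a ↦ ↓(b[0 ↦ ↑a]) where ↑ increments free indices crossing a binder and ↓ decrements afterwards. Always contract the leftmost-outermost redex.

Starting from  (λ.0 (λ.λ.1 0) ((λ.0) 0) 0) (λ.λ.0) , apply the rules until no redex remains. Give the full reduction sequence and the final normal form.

  start: (λ.0 (λ.λ.1 0) ((λ.0) 0) 0) (λ.λ.0)
  →1  (λ.λ.0) (λ.λ.1 0) ((λ.0) (λ.λ.0)) (λ.λ.0)
  →2  (λ.0) ((λ.0) (λ.λ.0)) (λ.λ.0)
  →3  (λ.0) (λ.λ.0) (λ.λ.0)
  →4  (λ.λ.0) (λ.λ.0)
  →5  λ.0

Answer: normal form = λ.0  (in 5 steps)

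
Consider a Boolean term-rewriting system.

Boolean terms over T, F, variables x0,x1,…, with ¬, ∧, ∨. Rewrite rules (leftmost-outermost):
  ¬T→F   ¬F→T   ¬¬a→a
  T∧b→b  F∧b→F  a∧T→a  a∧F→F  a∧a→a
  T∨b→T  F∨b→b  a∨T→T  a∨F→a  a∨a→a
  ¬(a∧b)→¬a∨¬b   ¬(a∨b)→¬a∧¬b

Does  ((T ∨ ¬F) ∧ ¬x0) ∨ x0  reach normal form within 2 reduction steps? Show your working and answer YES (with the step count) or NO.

  start: ((T ∨ ¬F) ∧ ¬x0) ∨ x0
  [1] (T ∧ ¬x0) ∨ x0
  [2] ¬x0 ∨ x0

Answer: YES — reaches normal form ¬x0 ∨ x0 in 2 ≤ 2 steps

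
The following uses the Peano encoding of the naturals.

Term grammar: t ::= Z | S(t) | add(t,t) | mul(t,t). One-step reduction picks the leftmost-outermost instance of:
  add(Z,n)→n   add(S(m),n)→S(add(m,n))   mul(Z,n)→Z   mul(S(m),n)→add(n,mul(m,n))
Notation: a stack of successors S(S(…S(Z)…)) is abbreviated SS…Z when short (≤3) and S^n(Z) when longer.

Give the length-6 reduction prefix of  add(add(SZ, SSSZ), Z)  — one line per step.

Answer: after 6 steps: S(S(S(S(add(Z, Z)))))

Working:
  start: add(add(SZ, SSSZ), Z)
  step 1: add(S(add(Z, SSSZ)), Z)
  step 2: S(add(add(Z, SSSZ), Z))
  step 3: S(add(SSSZ, Z))
  step 4: S(S(add(SSZ, Z)))
  step 5: S(S(S(add(SZ, Z))))
  step 6: S(S(S(S(add(Z, Z)))))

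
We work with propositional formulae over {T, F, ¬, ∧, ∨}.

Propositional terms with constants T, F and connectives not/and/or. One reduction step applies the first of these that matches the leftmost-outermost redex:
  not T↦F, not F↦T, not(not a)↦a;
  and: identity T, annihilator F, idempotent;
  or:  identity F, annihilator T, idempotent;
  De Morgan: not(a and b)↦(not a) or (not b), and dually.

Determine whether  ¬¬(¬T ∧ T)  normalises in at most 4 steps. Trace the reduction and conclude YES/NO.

  start: ¬¬(¬T ∧ T)
  →1  ¬T ∧ T
  →2  ¬T
  →3  F

Answer: YES — reaches normal form F in 3 ≤ 4 steps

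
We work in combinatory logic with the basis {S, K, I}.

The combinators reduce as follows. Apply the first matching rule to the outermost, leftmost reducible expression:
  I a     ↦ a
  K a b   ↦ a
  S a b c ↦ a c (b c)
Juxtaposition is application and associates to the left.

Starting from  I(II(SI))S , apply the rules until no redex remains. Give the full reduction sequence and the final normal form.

  start: I(II(SI))S
  →1  II(SI)S
  →2  I(SI)S
  →3  SIS

Answer: normal form = SIS  (in 3 steps)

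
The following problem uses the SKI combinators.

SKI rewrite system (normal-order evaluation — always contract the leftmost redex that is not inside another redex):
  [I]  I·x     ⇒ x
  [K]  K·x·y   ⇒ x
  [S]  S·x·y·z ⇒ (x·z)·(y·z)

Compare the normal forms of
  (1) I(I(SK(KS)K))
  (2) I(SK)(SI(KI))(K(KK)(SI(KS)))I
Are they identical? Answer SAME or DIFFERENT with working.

Answer: SAME — A ⇓ K, B ⇓ K

Reduction:
Term A:
  start: I(I(SK(KS)K))
  →1  I(SK(KS)K)
  →2  SK(KS)K
  →3  KK(KSK)
  →4  K

Term B:
  start: I(SK)(SI(KI))(K(KK)(SI(KS)))I
  →1  SK(SI(KI))(K(KK)(SI(KS)))I
  →2  K(K(KK)(SI(KS)))(SI(KI)(K(KK)(SI(KS))))I
  →3  K(KK)(SI(KS))I
  →4  KKI
  →5  K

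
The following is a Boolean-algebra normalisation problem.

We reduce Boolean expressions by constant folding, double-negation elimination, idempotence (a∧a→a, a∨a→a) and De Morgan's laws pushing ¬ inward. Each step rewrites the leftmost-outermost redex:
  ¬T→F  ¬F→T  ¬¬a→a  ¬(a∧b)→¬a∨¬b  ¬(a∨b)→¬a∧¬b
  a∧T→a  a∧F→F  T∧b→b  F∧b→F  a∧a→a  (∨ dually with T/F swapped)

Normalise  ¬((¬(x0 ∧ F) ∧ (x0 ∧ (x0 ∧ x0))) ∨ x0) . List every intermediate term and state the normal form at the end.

Answer: normal form = ¬x0  (in 10 steps)

Reduction:
  start: ¬((¬(x0 ∧ F) ∧ (x0 ∧ (x0 ∧ x0))) ∨ x0)
  [1] ¬(¬(x0 ∧ F) ∧ (x0 ∧ (x0 ∧ x0))) ∧ ¬x0
  [2] (¬¬(x0 ∧ F) ∨ ¬(x0 ∧ (x0 ∧ x0))) ∧ ¬x0
  [3] ((x0 ∧ F) ∨ ¬(x0 ∧ (x0 ∧ x0))) ∧ ¬x0
  [4] (F ∨ ¬(x0 ∧ (x0 ∧ x0))) ∧ ¬x0
  [5] ¬(x0 ∧ (x0 ∧ x0)) ∧ ¬x0
  [6] (¬x0 ∨ ¬(x0 ∧ x0)) ∧ ¬x0
  [7] (¬x0 ∨ (¬x0 ∨ ¬x0)) ∧ ¬x0
  [8] (¬x0 ∨ ¬x0) ∧ ¬x0
  [9] ¬x0 ∧ ¬x0
  [10] ¬x0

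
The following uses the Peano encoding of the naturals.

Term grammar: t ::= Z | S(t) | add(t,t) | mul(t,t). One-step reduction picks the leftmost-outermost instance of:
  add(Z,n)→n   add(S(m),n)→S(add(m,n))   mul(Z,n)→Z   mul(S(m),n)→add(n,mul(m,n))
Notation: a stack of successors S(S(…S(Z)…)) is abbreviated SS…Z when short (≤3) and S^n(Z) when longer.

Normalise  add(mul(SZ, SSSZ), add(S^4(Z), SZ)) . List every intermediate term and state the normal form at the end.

Answer: normal form = S^8(Z)  (in 15 steps)

Derivation:
  start: add(mul(SZ, SSSZ), add(S^4(Z), SZ))
  step 1: add(add(SSSZ, mul(Z, SSSZ)), add(S^4(Z), SZ))
  step 2: add(S(add(SSZ, mul(Z, SSSZ))), add(S^4(Z), SZ))
  step 3: S(add(add(SSZ, mul(Z, SSSZ)), add(S^4(Z), SZ)))
  step 4: S(add(S(add(SZ, mul(Z, SSSZ))), add(S^4(Z), SZ)))
  step 5: S(S(add(add(SZ, mul(Z, SSSZ)), add(S^4(Z), SZ))))
  step 6: S(S(add(S(add(Z, mul(Z, SSSZ))), add(S^4(Z), SZ))))
  step 7: S(S(S(add(add(Z, mul(Z, SSSZ)), add(S^4(Z), SZ)))))
  step 8: S(S(S(add(mul(Z, SSSZ), add(S^4(Z), SZ)))))
  step 9: S(S(S(add(Z, add(S^4(Z), SZ)))))
  step 10: S(S(S(add(S^4(Z), SZ))))
  step 11: S(S(S(S(add(SSSZ, SZ)))))
  step 12: S(S(S(S(S(add(SSZ, SZ))))))
  step 13: S(S(S(S(S(S(add(SZ, SZ)))))))
  step 14: S(S(S(S(S(S(S(add(Z, SZ))))))))
  step 15: S^8(Z)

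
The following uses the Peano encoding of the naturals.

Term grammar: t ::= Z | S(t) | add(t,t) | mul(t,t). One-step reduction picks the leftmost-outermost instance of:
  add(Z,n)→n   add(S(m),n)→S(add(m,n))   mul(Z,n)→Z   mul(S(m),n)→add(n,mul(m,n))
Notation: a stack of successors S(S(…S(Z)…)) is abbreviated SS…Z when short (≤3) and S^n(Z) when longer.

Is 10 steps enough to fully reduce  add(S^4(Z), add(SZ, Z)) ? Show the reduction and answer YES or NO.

Answer: YES — reaches normal form S^5(Z) in 7 ≤ 10 steps

Working:
  start: add(S^4(Z), add(SZ, Z))
  →1  S(add(SSSZ, add(SZ, Z)))
  →2  S(S(add(SSZ, add(SZ, Z))))
  →3  S(S(S(add(SZ, add(SZ, Z)))))
  →4  S(S(S(S(add(Z, add(SZ, Z))))))
  →5  S(S(S(S(add(SZ, Z)))))
  →6  S(S(S(S(S(add(Z, Z))))))
  →7  S^5(Z)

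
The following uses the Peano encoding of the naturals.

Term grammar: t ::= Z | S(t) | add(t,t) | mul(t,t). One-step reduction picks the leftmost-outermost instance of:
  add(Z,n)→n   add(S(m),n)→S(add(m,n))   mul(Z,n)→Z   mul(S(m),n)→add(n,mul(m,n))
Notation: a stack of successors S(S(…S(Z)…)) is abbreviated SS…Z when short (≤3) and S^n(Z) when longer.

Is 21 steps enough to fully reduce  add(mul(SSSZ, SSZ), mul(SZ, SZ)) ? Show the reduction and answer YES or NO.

Answer: NO — after 21 steps the term is S(S(S(S(S(S(add(SZ, mul(Z, SZ)))))))), not yet normal

Working:
  start: add(mul(SSSZ, SSZ), mul(SZ, SZ))
  step 1: add(add(SSZ, mul(SSZ, SSZ)), mul(SZ, SZ))
  step 2: add(S(add(SZ, mul(SSZ, SSZ))), mul(SZ, SZ))
  step 3: S(add(add(SZ, mul(SSZ, SSZ)), mul(SZ, SZ)))
  step 4: S(add(S(add(Z, mul(SSZ, SSZ))), mul(SZ, SZ)))
  step 5: S(S(add(add(Z, mul(SSZ, SSZ)), mul(SZ, SZ))))
  step 6: S(S(add(mul(SSZ, SSZ), mul(SZ, SZ))))
  step 7: S(S(add(add(SSZ, mul(SZ, SSZ)), mul(SZ, SZ))))
  step 8: S(S(add(S(add(SZ, mul(SZ, SSZ))), mul(SZ, SZ))))
  step 9: S(S(S(add(add(SZ, mul(SZ, SSZ)), mul(SZ, SZ)))))
  step 10: S(S(S(add(S(add(Z, mul(SZ, SSZ))), mul(SZ, SZ)))))
  step 11: S(S(S(S(add(add(Z, mul(SZ, SSZ)), mul(SZ, SZ))))))
  step 12: S(S(S(S(add(mul(SZ, SSZ), mul(SZ, SZ))))))
  step 13: S(S(S(S(add(add(SSZ, mul(Z, SSZ)), mul(SZ, SZ))))))
  step 14: S(S(S(S(add(S(add(SZ, mul(Z, SSZ))), mul(SZ, SZ))))))
  step 15: S(S(S(S(S(add(add(SZ, mul(Z, SSZ)), mul(SZ, SZ)))))))
  step 16: S(S(S(S(S(add(S(add(Z, mul(Z, SSZ))), mul(SZ, SZ)))))))
  step 17: S(S(S(S(S(S(add(add(Z, mul(Z, SSZ)), mul(SZ, SZ))))))))
  step 18: S(S(S(S(S(S(add(mul(Z, SSZ), mul(SZ, SZ))))))))
  step 19: S(S(S(S(S(S(add(Z, mul(SZ, SZ))))))))
  step 20: S(S(S(S(S(S(mul(SZ, SZ)))))))
  step 21: S(S(S(S(S(S(add(SZ, mul(Z, SZ))))))))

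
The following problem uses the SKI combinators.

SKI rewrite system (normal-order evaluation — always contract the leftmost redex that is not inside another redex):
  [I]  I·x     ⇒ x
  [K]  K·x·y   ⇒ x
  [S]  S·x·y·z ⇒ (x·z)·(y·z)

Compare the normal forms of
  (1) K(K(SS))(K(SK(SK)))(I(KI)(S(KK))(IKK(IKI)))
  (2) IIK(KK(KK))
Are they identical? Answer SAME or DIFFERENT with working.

Answer: DIFFERENT — A ⇓ SS, B ⇓ KK

Reduction:
Term A:
  start: K(K(SS))(K(SK(SK)))(I(KI)(S(KK))(IKK(IKI)))
  [1] K(SS)(I(KI)(S(KK))(IKK(IKI)))
  [2] SS

Term B:
  start: IIK(KK(KK))
  [1] IK(KK(KK))
  [2] K(KK(KK))
  [3] KK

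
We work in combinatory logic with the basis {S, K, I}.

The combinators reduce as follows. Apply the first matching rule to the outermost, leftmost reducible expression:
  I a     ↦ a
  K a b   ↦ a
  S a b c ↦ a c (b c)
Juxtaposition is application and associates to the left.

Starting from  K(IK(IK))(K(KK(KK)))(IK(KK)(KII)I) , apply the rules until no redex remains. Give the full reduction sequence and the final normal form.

Answer: normal form = K  (in 4 steps)

Working:
  start: K(IK(IK))(K(KK(KK)))(IK(KK)(KII)I)
  step 1: IK(IK)(IK(KK)(KII)I)
  step 2: K(IK)(IK(KK)(KII)I)
  step 3: IK
  step 4: K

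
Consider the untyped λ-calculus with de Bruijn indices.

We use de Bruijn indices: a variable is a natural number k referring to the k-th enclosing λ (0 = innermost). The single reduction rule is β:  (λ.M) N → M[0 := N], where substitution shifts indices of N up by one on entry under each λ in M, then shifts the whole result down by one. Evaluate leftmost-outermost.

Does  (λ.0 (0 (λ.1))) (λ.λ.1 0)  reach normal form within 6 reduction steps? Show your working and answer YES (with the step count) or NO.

Answer: YES — reaches normal form λ.λ.λ.1 0 in 5 ≤ 6 steps

Reduction:
  start: (λ.0 (0 (λ.1))) (λ.λ.1 0)
  [1] (λ.λ.1 0) ((λ.λ.1 0) (λ.λ.λ.1 0))
  [2] λ.(λ.λ.1 0) (λ.λ.λ.1 0) 0
  [3] λ.(λ.(λ.λ.λ.1 0) 0) 0
  [4] λ.(λ.λ.λ.1 0) 0
  [5] λ.λ.λ.1 0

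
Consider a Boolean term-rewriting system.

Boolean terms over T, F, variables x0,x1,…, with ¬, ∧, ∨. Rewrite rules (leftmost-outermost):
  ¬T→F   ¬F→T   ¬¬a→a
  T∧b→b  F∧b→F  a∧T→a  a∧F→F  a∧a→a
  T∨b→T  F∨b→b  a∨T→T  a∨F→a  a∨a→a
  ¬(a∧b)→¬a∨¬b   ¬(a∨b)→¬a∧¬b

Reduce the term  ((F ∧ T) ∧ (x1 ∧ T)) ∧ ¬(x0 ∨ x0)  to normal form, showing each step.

Answer: normal form = F  (in 3 steps)

Derivation:
  start: ((F ∧ T) ∧ (x1 ∧ T)) ∧ ¬(x0 ∨ x0)
  →1  (F ∧ (x1 ∧ T)) ∧ ¬(x0 ∨ x0)
  →2  F ∧ ¬(x0 ∨ x0)
  →3  F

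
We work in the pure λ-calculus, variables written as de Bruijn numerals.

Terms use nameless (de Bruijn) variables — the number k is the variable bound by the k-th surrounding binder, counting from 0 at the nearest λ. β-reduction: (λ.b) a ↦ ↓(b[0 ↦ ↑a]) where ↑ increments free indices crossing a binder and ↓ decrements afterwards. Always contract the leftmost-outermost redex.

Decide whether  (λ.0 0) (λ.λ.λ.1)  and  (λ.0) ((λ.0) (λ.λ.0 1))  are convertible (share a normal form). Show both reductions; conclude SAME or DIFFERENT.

Answer: DIFFERENT — A ⇓ λ.λ.1, B ⇓ λ.λ.0 1

Working:
Term A:
  start: (λ.0 0) (λ.λ.λ.1)
  →1  (λ.λ.λ.1) (λ.λ.λ.1)
  →2  λ.λ.1

Term B:
  start: (λ.0) ((λ.0) (λ.λ.0 1))
  →1  (λ.0) (λ.λ.0 1)
  →2  λ.λ.0 1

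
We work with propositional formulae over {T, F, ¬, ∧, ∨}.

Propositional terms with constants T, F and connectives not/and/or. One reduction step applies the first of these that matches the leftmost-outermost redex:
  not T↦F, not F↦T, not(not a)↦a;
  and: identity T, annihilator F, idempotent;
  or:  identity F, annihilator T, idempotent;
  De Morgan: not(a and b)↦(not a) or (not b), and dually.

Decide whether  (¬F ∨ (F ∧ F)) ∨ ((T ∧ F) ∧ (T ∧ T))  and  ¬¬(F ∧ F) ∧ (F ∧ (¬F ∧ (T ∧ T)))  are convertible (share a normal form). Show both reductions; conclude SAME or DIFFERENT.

Answer: DIFFERENT — A ⇓ T, B ⇓ F

Derivation:
Term A:
  start: (¬F ∨ (F ∧ F)) ∨ ((T ∧ F) ∧ (T ∧ T))
  step 1: (T ∨ (F ∧ F)) ∨ ((T ∧ F) ∧ (T ∧ T))
  step 2: T ∨ ((T ∧ F) ∧ (T ∧ T))
  step 3: T

Term B:
  start: ¬¬(F ∧ F) ∧ (F ∧ (¬F ∧ (T ∧ T)))
  step 1: (F ∧ F) ∧ (F ∧ (¬F ∧ (T ∧ T)))
  step 2: F ∧ (F ∧ (¬F ∧ (T ∧ T)))
  step 3: F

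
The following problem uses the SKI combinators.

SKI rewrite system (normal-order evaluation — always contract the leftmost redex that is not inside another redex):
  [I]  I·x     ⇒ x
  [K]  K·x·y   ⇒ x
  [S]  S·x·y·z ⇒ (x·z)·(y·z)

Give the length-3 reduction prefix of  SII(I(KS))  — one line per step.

  start: SII(I(KS))
  →1  I(I(KS))(I(I(KS)))
  →2  I(KS)(I(I(KS)))
  →3  KS(I(I(KS)))

Answer: after 3 steps: KS(I(I(KS)))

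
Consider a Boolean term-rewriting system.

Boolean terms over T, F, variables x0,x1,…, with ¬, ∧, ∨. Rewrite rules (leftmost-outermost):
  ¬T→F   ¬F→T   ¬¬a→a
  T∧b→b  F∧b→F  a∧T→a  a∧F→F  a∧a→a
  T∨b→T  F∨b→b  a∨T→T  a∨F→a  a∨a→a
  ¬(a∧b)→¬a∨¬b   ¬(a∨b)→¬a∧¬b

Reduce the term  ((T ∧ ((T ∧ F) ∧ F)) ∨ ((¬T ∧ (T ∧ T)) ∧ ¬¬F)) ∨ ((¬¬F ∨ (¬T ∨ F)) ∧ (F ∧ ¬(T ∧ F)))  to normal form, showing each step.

Answer: normal form = F  (in 12 steps)

Derivation:
  start: ((T ∧ ((T ∧ F) ∧ F)) ∨ ((¬T ∧ (T ∧ T)) ∧ ¬¬F)) ∨ ((¬¬F ∨ (¬T ∨ F)) ∧ (F ∧ ¬(T ∧ F)))
  step 1: (((T ∧ F) ∧ F) ∨ ((¬T ∧ (T ∧ T)) ∧ ¬¬F)) ∨ ((¬¬F ∨ (¬T ∨ F)) ∧ (F ∧ ¬(T ∧ F)))
  step 2: (F ∨ ((¬T ∧ (T ∧ T)) ∧ ¬¬F)) ∨ ((¬¬F ∨ (¬T ∨ F)) ∧ (F ∧ ¬(T ∧ F)))
  step 3: ((¬T ∧ (T ∧ T)) ∧ ¬¬F) ∨ ((¬¬F ∨ (¬T ∨ F)) ∧ (F ∧ ¬(T ∧ F)))
  step 4: ((F ∧ (T ∧ T)) ∧ ¬¬F) ∨ ((¬¬F ∨ (¬T ∨ F)) ∧ (F ∧ ¬(T ∧ F)))
  step 5: (F ∧ ¬¬F) ∨ ((¬¬F ∨ (¬T ∨ F)) ∧ (F ∧ ¬(T ∧ F)))
  step 6: F ∨ ((¬¬F ∨ (¬T ∨ F)) ∧ (F ∧ ¬(T ∧ F)))
  step 7: (¬¬F ∨ (¬T ∨ F)) ∧ (F ∧ ¬(T ∧ F))
  step 8: (F ∨ (¬T ∨ F)) ∧ (F ∧ ¬(T ∧ F))
  step 9: (¬T ∨ F) ∧ (F ∧ ¬(T ∧ F))
  step 10: ¬T ∧ (F ∧ ¬(T ∧ F))
  step 11: F ∧ (F ∧ ¬(T ∧ F))
  step 12: F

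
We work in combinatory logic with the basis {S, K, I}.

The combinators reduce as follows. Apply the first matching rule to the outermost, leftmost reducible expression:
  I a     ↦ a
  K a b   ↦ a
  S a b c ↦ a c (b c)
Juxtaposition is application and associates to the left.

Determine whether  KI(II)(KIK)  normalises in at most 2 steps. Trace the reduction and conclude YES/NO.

  start: KI(II)(KIK)
  [1] I(KIK)
  [2] KIK

Answer: NO — after 2 steps the term is KIK, not yet normal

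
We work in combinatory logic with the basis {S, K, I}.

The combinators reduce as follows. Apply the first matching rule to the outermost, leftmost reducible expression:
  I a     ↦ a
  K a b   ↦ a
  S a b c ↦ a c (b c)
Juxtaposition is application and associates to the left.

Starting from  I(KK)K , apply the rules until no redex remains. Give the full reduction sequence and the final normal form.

  start: I(KK)K
  →1  KKK
  →2  K

Answer: normal form = K  (in 2 steps)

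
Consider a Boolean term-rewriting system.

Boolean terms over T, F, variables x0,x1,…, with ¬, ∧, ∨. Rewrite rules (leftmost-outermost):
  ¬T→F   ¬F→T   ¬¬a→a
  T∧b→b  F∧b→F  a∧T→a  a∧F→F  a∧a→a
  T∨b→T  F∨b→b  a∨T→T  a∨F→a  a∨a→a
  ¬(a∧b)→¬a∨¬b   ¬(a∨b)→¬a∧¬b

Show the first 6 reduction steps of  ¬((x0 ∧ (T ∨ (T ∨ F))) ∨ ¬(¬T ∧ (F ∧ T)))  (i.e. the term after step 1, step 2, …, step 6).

  start: ¬((x0 ∧ (T ∨ (T ∨ F))) ∨ ¬(¬T ∧ (F ∧ T)))
  [1] ¬(x0 ∧ (T ∨ (T ∨ F))) ∧ ¬¬(¬T ∧ (F ∧ T))
  [2] (¬x0 ∨ ¬(T ∨ (T ∨ F))) ∧ ¬¬(¬T ∧ (F ∧ T))
  [3] (¬x0 ∨ (¬T ∧ ¬(T ∨ F))) ∧ ¬¬(¬T ∧ (F ∧ T))
  [4] (¬x0 ∨ (F ∧ ¬(T ∨ F))) ∧ ¬¬(¬T ∧ (F ∧ T))
  [5] (¬x0 ∨ F) ∧ ¬¬(¬T ∧ (F ∧ T))
  [6] ¬x0 ∧ ¬¬(¬T ∧ (F ∧ T))

Answer: after 6 steps: ¬x0 ∧ ¬¬(¬T ∧ (F ∧ T))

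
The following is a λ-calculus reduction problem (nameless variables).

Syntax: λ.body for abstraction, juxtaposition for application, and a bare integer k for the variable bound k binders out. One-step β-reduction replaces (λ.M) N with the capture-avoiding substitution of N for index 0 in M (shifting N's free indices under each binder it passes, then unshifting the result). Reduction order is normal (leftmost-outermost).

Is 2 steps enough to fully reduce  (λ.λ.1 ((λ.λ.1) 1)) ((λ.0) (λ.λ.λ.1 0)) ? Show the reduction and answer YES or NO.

Answer: NO — after 2 steps the term is λ.(λ.λ.λ.1 0) ((λ.λ.1) ((λ.0) (λ.λ.λ.1 0))), not yet normal

Reduction:
  start: (λ.λ.1 ((λ.λ.1) 1)) ((λ.0) (λ.λ.λ.1 0))
  [1] λ.(λ.0) (λ.λ.λ.1 0) ((λ.λ.1) ((λ.0) (λ.λ.λ.1 0)))
  [2] λ.(λ.λ.λ.1 0) ((λ.λ.1) ((λ.0) (λ.λ.λ.1 0)))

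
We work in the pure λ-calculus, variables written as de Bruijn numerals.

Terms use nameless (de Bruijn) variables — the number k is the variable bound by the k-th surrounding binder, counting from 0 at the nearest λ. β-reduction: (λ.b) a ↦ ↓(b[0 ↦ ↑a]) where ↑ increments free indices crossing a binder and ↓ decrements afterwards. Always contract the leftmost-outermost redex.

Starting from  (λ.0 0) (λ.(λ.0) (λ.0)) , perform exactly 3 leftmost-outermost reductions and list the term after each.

  start: (λ.0 0) (λ.(λ.0) (λ.0))
  [1] (λ.(λ.0) (λ.0)) (λ.(λ.0) (λ.0))
  [2] (λ.0) (λ.0)
  [3] λ.0

Answer: after 3 steps: λ.0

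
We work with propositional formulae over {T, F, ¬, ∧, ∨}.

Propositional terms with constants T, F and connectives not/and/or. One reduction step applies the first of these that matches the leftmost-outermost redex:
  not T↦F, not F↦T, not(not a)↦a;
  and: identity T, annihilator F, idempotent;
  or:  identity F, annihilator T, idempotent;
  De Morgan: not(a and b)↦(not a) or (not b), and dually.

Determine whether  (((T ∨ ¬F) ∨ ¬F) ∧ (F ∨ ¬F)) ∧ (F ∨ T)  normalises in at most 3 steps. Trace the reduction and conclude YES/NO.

Answer: NO — after 3 steps the term is (F ∨ ¬F) ∧ (F ∨ T), not yet normal

Reduction:
  start: (((T ∨ ¬F) ∨ ¬F) ∧ (F ∨ ¬F)) ∧ (F ∨ T)
  step 1: ((T ∨ ¬F) ∧ (F ∨ ¬F)) ∧ (F ∨ T)
  step 2: (T ∧ (F ∨ ¬F)) ∧ (F ∨ T)
  step 3: (F ∨ ¬F) ∧ (F ∨ T)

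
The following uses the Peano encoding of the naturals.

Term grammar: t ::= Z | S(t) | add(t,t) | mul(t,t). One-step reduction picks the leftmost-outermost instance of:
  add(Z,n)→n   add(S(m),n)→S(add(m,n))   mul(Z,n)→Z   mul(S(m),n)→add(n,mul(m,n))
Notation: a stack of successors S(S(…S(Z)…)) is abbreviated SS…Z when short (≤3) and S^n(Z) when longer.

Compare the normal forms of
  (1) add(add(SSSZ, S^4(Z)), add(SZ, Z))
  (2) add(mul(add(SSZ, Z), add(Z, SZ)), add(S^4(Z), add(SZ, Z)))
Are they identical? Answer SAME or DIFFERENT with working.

Answer: DIFFERENT — A ⇓ S^8(Z), B ⇓ S^7(Z)

Working:
Term A:
  start: add(add(SSSZ, S^4(Z)), add(SZ, Z))
  →1  add(S(add(SSZ, S^4(Z))), add(SZ, Z))
  →2  S(add(add(SSZ, S^4(Z)), add(SZ, Z)))
  →3  S(add(S(add(SZ, S^4(Z))), add(SZ, Z)))
  →4  S(S(add(add(SZ, S^4(Z)), add(SZ, Z))))
  →5  S(S(add(S(add(Z, S^4(Z))), add(SZ, Z))))
  →6  S(S(S(add(add(Z, S^4(Z)), add(SZ, Z)))))
  →7  S(S(S(add(S^4(Z), add(SZ, Z)))))
  →8  S(S(S(S(add(SSSZ, add(SZ, Z))))))
  →9  S(S(S(S(S(add(SSZ, add(SZ, Z)))))))
  →10  S(S(S(S(S(S(add(SZ, add(SZ, Z))))))))
  →11  S(S(S(S(S(S(S(add(Z, add(SZ, Z)))))))))
  →12  S(S(S(S(S(S(S(add(SZ, Z))))))))
  →13  S(S(S(S(S(S(S(S(add(Z, Z)))))))))
  →14  S^8(Z)

Term B:
  start: add(mul(add(SSZ, Z), add(Z, SZ)), add(S^4(Z), add(SZ, Z)))
  →1  add(mul(S(add(SZ, Z)), add(Z, SZ)), add(S^4(Z), add(SZ, Z)))
  →2  add(add(add(Z, SZ), mul(add(SZ, Z), add(Z, SZ))), add(S^4(Z), add(SZ, Z)))
  →3  add(add(SZ, mul(add(SZ, Z), add(Z, SZ))), add(S^4(Z), add(SZ, Z)))
  →4  add(S(add(Z, mul(add(SZ, Z), add(Z, SZ)))), add(S^4(Z), add(SZ, Z)))
  →5  S(add(add(Z, mul(add(SZ, Z), add(Z, SZ))), add(S^4(Z), add(SZ, Z))))
  →6  S(add(mul(add(SZ, Z), add(Z, SZ)), add(S^4(Z), add(SZ, Z))))
  →7  S(add(mul(S(add(Z, Z)), add(Z, SZ)), add(S^4(Z), add(SZ, Z))))
  →8  S(add(add(add(Z, SZ), mul(add(Z, Z), add(Z, SZ))), add(S^4(Z), add(SZ, Z))))
  →9  S(add(add(SZ, mul(add(Z, Z), add(Z, SZ))), add(S^4(Z), add(SZ, Z))))
  →10  S(add(S(add(Z, mul(add(Z, Z), add(Z, SZ)))), add(S^4(Z), add(SZ, Z))))
  →11  S(S(add(add(Z, mul(add(Z, Z), add(Z, SZ))), add(S^4(Z), add(SZ, Z)))))
  →12  S(S(add(mul(add(Z, Z), add(Z, SZ)), add(S^4(Z), add(SZ, Z)))))
  →13  S(S(add(mul(Z, add(Z, SZ)), add(S^4(Z), add(SZ, Z)))))
  →14  S(S(add(Z, add(S^4(Z), add(SZ, Z)))))
  →15  S(S(add(S^4(Z), add(SZ, Z))))
  →16  S(S(S(add(SSSZ, add(SZ, Z)))))
  →17  S(S(S(S(add(SSZ, add(SZ, Z))))))
  →18  S(S(S(S(S(add(SZ, add(SZ, Z)))))))
  →19  S(S(S(S(S(S(add(Z, add(SZ, Z))))))))
  →20  S(S(S(S(S(S(add(SZ, Z)))))))
  →21  S(S(S(S(S(S(S(add(Z, Z))))))))
  →22  S^7(Z)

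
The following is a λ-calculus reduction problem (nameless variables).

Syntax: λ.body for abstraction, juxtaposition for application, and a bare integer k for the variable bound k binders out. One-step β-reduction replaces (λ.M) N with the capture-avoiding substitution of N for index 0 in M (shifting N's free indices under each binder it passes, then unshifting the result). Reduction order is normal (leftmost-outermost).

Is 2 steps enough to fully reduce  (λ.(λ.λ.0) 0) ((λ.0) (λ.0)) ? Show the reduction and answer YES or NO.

  start: (λ.(λ.λ.0) 0) ((λ.0) (λ.0))
  [1] (λ.λ.0) ((λ.0) (λ.0))
  [2] λ.0

Answer: YES — reaches normal form λ.0 in 2 ≤ 2 steps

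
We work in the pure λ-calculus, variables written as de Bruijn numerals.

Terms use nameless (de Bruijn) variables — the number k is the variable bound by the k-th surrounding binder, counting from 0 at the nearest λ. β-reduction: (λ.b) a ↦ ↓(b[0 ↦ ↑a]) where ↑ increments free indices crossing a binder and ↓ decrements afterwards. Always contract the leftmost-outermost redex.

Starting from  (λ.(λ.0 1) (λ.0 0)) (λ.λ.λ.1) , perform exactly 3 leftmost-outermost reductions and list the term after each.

  start: (λ.(λ.0 1) (λ.0 0)) (λ.λ.λ.1)
  step 1: (λ.0 (λ.λ.λ.1)) (λ.0 0)
  step 2: (λ.0 0) (λ.λ.λ.1)
  step 3: (λ.λ.λ.1) (λ.λ.λ.1)

Answer: after 3 steps: (λ.λ.λ.1) (λ.λ.λ.1)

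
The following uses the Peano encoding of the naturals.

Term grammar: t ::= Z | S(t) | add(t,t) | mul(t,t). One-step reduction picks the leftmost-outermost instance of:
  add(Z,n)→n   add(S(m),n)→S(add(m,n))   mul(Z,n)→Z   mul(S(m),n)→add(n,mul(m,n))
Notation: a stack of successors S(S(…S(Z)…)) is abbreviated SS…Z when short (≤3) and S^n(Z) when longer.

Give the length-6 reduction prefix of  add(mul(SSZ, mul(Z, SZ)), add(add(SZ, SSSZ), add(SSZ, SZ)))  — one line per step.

  start: add(mul(SSZ, mul(Z, SZ)), add(add(SZ, SSSZ), add(SSZ, SZ)))
  [1] add(add(mul(Z, SZ), mul(SZ, mul(Z, SZ))), add(add(SZ, SSSZ), add(SSZ, SZ)))
  [2] add(add(Z, mul(SZ, mul(Z, SZ))), add(add(SZ, SSSZ), add(SSZ, SZ)))
  [3] add(mul(SZ, mul(Z, SZ)), add(add(SZ, SSSZ), add(SSZ, SZ)))
  [4] add(add(mul(Z, SZ), mul(Z, mul(Z, SZ))), add(add(SZ, SSSZ), add(SSZ, SZ)))
  [5] add(add(Z, mul(Z, mul(Z, SZ))), add(add(SZ, SSSZ), add(SSZ, SZ)))
  [6] add(mul(Z, mul(Z, SZ)), add(add(SZ, SSSZ), add(SSZ, SZ)))

Answer: after 6 steps: add(mul(Z, mul(Z, SZ)), add(add(SZ, SSSZ), add(SSZ, SZ)))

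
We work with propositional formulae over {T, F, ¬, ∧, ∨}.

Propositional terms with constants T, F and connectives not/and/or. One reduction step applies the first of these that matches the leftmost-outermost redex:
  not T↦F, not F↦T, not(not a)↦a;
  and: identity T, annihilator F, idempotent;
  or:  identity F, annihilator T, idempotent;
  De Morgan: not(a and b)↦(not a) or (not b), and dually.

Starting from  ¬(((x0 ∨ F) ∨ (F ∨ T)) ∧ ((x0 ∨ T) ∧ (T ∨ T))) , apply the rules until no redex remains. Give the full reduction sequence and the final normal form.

Answer: normal form = F  (in 19 steps)

Derivation:
  start: ¬(((x0 ∨ F) ∨ (F ∨ T)) ∧ ((x0 ∨ T) ∧ (T ∨ T)))
  step 1: ¬((x0 ∨ F) ∨ (F ∨ T)) ∨ ¬((x0 ∨ T) ∧ (T ∨ T))
  step 2: (¬(x0 ∨ F) ∧ ¬(F ∨ T)) ∨ ¬((x0 ∨ T) ∧ (T ∨ T))
  step 3: ((¬x0 ∧ ¬F) ∧ ¬(F ∨ T)) ∨ ¬((x0 ∨ T) ∧ (T ∨ T))
  step 4: ((¬x0 ∧ T) ∧ ¬(F ∨ T)) ∨ ¬((x0 ∨ T) ∧ (T ∨ T))
  step 5: (¬x0 ∧ ¬(F ∨ T)) ∨ ¬((x0 ∨ T) ∧ (T ∨ T))
  step 6: (¬x0 ∧ (¬F ∧ ¬T)) ∨ ¬((x0 ∨ T) ∧ (T ∨ T))
  step 7: (¬x0 ∧ (T ∧ ¬T)) ∨ ¬((x0 ∨ T) ∧ (T ∨ T))
  step 8: (¬x0 ∧ ¬T) ∨ ¬((x0 ∨ T) ∧ (T ∨ T))
  step 9: (¬x0 ∧ F) ∨ ¬((x0 ∨ T) ∧ (T ∨ T))
  step 10: F ∨ ¬((x0 ∨ T) ∧ (T ∨ T))
  step 11: ¬((x0 ∨ T) ∧ (T ∨ T))
  step 12: ¬(x0 ∨ T) ∨ ¬(T ∨ T)
  step 13: (¬x0 ∧ ¬T) ∨ ¬(T ∨ T)
  step 14: (¬x0 ∧ F) ∨ ¬(T ∨ T)
  step 15: F ∨ ¬(T ∨ T)
  step 16: ¬(T ∨ T)
  step 17: ¬T ∧ ¬T
  step 18: ¬T
  step 19: F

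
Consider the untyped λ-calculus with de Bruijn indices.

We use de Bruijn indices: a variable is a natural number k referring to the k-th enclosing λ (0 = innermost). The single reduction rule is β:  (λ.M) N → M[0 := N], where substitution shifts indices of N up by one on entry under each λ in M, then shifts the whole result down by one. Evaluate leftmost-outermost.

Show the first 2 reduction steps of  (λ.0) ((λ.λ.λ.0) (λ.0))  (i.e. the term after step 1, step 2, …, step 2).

  start: (λ.0) ((λ.λ.λ.0) (λ.0))
  →1  (λ.λ.λ.0) (λ.0)
  →2  λ.λ.0

Answer: after 2 steps: λ.λ.0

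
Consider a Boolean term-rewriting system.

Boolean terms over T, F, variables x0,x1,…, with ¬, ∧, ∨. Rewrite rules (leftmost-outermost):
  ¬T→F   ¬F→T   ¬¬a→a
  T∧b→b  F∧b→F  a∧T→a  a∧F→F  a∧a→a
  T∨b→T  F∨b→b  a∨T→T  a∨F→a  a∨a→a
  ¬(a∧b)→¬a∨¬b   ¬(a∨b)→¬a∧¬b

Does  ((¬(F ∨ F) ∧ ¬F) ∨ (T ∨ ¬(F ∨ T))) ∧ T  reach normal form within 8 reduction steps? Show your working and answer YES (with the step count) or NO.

  start: ((¬(F ∨ F) ∧ ¬F) ∨ (T ∨ ¬(F ∨ T))) ∧ T
  step 1: (¬(F ∨ F) ∧ ¬F) ∨ (T ∨ ¬(F ∨ T))
  step 2: ((¬F ∧ ¬F) ∧ ¬F) ∨ (T ∨ ¬(F ∨ T))
  step 3: (¬F ∧ ¬F) ∨ (T ∨ ¬(F ∨ T))
  step 4: ¬F ∨ (T ∨ ¬(F ∨ T))
  step 5: T ∨ (T ∨ ¬(F ∨ T))
  step 6: T

Answer: YES — reaches normal form T in 6 ≤ 8 steps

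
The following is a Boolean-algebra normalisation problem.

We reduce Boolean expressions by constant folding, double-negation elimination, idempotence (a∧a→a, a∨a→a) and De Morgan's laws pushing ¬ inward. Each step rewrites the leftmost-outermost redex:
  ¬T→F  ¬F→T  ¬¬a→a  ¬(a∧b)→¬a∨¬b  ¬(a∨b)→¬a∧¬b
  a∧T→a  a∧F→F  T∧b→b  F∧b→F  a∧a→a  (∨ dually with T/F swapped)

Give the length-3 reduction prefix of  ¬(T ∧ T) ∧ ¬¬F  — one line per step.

  start: ¬(T ∧ T) ∧ ¬¬F
  [1] (¬T ∨ ¬T) ∧ ¬¬F
  [2] ¬T ∧ ¬¬F
  [3] F ∧ ¬¬F

Answer: after 3 steps: F ∧ ¬¬F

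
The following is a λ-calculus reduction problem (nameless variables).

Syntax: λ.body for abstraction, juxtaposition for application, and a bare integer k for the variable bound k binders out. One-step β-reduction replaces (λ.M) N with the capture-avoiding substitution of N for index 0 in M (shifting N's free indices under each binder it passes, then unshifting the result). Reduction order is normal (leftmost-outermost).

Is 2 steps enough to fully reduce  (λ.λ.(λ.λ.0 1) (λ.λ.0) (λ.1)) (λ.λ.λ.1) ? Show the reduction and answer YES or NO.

  start: (λ.λ.(λ.λ.0 1) (λ.λ.0) (λ.1)) (λ.λ.λ.1)
  [1] λ.(λ.λ.0 1) (λ.λ.0) (λ.1)
  [2] λ.(λ.0 (λ.λ.0)) (λ.1)

Answer: NO — after 2 steps the term is λ.(λ.0 (λ.λ.0)) (λ.1), not yet normal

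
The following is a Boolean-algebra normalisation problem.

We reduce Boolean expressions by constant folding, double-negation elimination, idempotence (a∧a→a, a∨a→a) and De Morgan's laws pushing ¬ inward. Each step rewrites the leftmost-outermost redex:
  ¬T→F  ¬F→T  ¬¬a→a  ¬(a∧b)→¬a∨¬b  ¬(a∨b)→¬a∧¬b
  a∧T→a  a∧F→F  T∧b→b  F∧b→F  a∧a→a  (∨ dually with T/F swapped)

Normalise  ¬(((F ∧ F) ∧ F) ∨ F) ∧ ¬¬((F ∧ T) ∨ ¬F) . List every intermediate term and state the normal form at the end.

Answer: normal form = T  (in 12 steps)

Derivation:
  start: ¬(((F ∧ F) ∧ F) ∨ F) ∧ ¬¬((F ∧ T) ∨ ¬F)
  →1  (¬((F ∧ F) ∧ F) ∧ ¬F) ∧ ¬¬((F ∧ T) ∨ ¬F)
  →2  ((¬(F ∧ F) ∨ ¬F) ∧ ¬F) ∧ ¬¬((F ∧ T) ∨ ¬F)
  →3  (((¬F ∨ ¬F) ∨ ¬F) ∧ ¬F) ∧ ¬¬((F ∧ T) ∨ ¬F)
  →4  ((¬F ∨ ¬F) ∧ ¬F) ∧ ¬¬((F ∧ T) ∨ ¬F)
  →5  (¬F ∧ ¬F) ∧ ¬¬((F ∧ T) ∨ ¬F)
  →6  ¬F ∧ ¬¬((F ∧ T) ∨ ¬F)
  →7  T ∧ ¬¬((F ∧ T) ∨ ¬F)
  →8  ¬¬((F ∧ T) ∨ ¬F)
  →9  (F ∧ T) ∨ ¬F
  →10  F ∨ ¬F
  →11  ¬F
  →12  T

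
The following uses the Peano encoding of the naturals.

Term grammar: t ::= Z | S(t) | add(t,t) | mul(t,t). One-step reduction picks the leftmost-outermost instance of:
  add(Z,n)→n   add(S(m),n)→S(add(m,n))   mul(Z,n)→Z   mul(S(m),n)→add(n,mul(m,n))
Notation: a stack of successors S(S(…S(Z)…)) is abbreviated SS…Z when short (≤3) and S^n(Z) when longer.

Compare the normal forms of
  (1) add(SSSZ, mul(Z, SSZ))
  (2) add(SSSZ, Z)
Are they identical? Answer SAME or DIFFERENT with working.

Answer: SAME — A ⇓ SSSZ, B ⇓ SSSZ

Derivation:
Term A:
  start: add(SSSZ, mul(Z, SSZ))
  [1] S(add(SSZ, mul(Z, SSZ)))
  [2] S(S(add(SZ, mul(Z, SSZ))))
  [3] S(S(S(add(Z, mul(Z, SSZ)))))
  [4] S(S(S(mul(Z, SSZ))))
  [5] SSSZ

Term B:
  start: add(SSSZ, Z)
  [1] S(add(SSZ, Z))
  [2] S(S(add(SZ, Z)))
  [3] S(S(S(add(Z, Z))))
  [4] SSSZ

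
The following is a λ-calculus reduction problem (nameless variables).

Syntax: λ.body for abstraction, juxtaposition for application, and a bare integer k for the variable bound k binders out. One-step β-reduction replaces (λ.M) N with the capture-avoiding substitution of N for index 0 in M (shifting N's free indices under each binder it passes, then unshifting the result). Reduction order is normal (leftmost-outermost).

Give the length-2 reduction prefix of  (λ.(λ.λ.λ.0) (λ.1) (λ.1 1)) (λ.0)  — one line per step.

Answer: after 2 steps: (λ.λ.0) (λ.(λ.0) (λ.0))

Reduction:
  start: (λ.(λ.λ.λ.0) (λ.1) (λ.1 1)) (λ.0)
  step 1: (λ.λ.λ.0) (λ.λ.0) (λ.(λ.0) (λ.0))
  step 2: (λ.λ.0) (λ.(λ.0) (λ.0))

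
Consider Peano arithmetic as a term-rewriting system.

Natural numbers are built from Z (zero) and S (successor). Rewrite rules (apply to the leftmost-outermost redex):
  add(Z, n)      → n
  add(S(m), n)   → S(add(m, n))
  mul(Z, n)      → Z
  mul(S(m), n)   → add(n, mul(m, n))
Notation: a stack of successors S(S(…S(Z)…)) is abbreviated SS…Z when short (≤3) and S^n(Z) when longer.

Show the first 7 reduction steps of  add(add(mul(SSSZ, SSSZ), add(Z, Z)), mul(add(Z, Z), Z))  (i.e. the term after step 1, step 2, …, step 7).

Answer: after 7 steps: S(S(add(add(add(SZ, mul(SSZ, SSSZ)), add(Z, Z)), mul(add(Z, Z), Z))))

Working:
  start: add(add(mul(SSSZ, SSSZ), add(Z, Z)), mul(add(Z, Z), Z))
  [1] add(add(add(SSSZ, mul(SSZ, SSSZ)), add(Z, Z)), mul(add(Z, Z), Z))
  [2] add(add(S(add(SSZ, mul(SSZ, SSSZ))), add(Z, Z)), mul(add(Z, Z), Z))
  [3] add(S(add(add(SSZ, mul(SSZ, SSSZ)), add(Z, Z))), mul(add(Z, Z), Z))
  [4] S(add(add(add(SSZ, mul(SSZ, SSSZ)), add(Z, Z)), mul(add(Z, Z), Z)))
  [5] S(add(add(S(add(SZ, mul(SSZ, SSSZ))), add(Z, Z)), mul(add(Z, Z), Z)))
  [6] S(add(S(add(add(SZ, mul(SSZ, SSSZ)), add(Z, Z))), mul(add(Z, Z), Z)))
  [7] S(S(add(add(add(SZ, mul(SSZ, SSSZ)), add(Z, Z)), mul(add(Z, Z), Z))))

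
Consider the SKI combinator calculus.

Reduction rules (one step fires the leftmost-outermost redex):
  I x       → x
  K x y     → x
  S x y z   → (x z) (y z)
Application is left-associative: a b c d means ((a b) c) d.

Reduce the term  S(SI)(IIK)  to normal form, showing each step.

  start: S(SI)(IIK)
  step 1: S(SI)(IK)
  step 2: S(SI)K

Answer: normal form = S(SI)K  (in 2 steps)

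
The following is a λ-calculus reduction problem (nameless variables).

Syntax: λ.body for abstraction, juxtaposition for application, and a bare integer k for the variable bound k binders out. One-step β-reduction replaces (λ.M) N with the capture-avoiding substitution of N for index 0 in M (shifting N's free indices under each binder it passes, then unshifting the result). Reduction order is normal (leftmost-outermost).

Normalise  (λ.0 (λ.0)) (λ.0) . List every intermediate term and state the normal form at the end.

  start: (λ.0 (λ.0)) (λ.0)
  step 1: (λ.0) (λ.0)
  step 2: λ.0

Answer: normal form = λ.0  (in 2 steps)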